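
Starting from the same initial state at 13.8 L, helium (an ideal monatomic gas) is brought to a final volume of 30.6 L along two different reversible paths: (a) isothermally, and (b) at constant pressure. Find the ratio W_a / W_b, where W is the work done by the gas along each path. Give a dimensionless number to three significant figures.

W_a / W_b ≈ 0.654

Path (a) isothermal: W = P₁V₁ ln(V₂/V₁) → W_a/(P₁V₁) = 0.7963.
Path (b) isobaric: W = P₁(V₂ − V₁) → W_b/(P₁V₁) = 1.217.
W_a / W_b = 0.7963 / 1.217 = 0.6541.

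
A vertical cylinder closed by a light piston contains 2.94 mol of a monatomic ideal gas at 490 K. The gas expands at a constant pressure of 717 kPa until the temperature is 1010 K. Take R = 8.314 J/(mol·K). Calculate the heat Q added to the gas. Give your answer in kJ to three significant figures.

Isobaric: W = nRΔT = (2.94)(8.314)(520) = 12710 J.
ΔU = nCᵥΔT with Cᵥ = 3R/2: ΔU = (2.94)(12.47)(520) = 19066 J.
Q = ΔU + W = 19066 + 12710 = 31776 J.

Q ≈ 31.8 kJ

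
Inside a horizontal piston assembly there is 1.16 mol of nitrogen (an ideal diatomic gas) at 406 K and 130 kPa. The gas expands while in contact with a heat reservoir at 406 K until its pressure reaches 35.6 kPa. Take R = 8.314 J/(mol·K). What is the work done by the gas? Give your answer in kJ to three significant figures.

Isothermal process: W = nRT ln(V₂/V₁) = nRT ln(P₁/P₂).
W = (1.16)(8.314)(406) × ln(130/35.6)
  = 3916 × ln(3.652) = 3916 × 1.295
W_by_gas = 5071 J.

W ≈ 5.07 kJ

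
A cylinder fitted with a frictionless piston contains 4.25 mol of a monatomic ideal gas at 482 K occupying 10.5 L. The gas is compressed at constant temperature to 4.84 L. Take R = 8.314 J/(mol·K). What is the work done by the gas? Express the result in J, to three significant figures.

W ≈ -13200 J

Isothermal: W = nRT ln(V₂/V₁).
W = (4.25)(8.314)(482) × ln(4.84/10.5)
  = 17031 × -0.7745
W_by_gas = -13190 J.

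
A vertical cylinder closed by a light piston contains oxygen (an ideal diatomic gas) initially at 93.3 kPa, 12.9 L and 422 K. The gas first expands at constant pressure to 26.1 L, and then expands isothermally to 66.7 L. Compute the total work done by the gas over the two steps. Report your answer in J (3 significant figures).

Step 1 (isobaric): W = PΔV = (93.3 kPa)(26.1 − 12.9 L) = 1232 J.
After step 1: P = 93.3 kPa, V = 26.1 L, T = 853.8 K.
Step 2 (isothermal): W = P₁V₁ ln(V₂/V₁) = (2435) ln(66.7/26.1) = 2285 J.
W_total = 1232 + 2285 = 3516 J.

W_total ≈ 3520 J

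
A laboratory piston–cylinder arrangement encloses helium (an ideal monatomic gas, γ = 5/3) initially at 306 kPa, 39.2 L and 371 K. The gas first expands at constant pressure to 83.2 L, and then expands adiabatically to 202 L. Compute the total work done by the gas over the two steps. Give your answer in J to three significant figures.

Step 1 (isobaric): W = PΔV = (306 kPa)(83.2 − 39.2 L) = 13464 J.
After step 1: P = 306 kPa, V = 83.2 L, T = 787.4 K.
Step 2 (adiabatic): W = (P₁V₁ − P₂V₂)/(γ−1) = (25459 − 14094)/0.667 = 17048 J.
W_total = 13464 + 17048 = 30512 J.

W_total ≈ 30500 J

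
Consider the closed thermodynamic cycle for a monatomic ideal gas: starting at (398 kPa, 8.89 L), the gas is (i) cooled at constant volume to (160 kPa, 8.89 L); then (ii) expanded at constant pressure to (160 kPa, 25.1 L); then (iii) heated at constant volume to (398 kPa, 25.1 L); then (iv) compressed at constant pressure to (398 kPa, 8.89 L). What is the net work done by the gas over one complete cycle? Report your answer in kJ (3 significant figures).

Constant-volume legs do no work.
W(ii) = (160)(25.1 − 8.89) = 2594 J; W(iv) = (398)(8.89 − 25.1) = -6452 J.
W_net = 2594 − 6452 = -3858 J (the counter-clockwise enclosed area).

W_net ≈ -3.86 kJ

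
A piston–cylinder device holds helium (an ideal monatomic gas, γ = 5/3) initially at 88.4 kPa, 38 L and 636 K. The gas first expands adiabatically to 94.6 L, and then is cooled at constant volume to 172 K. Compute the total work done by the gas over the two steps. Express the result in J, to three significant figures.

Step 1 (adiabatic): W = (P₁V₁ − P₂V₂)/(γ−1) = (3359 − 1829)/0.667 = 2296 J.
Step 2 (isochoric): W = 0 (constant volume).
W_total = 2296 + 0 = 2296 J.

W_total ≈ 2300 J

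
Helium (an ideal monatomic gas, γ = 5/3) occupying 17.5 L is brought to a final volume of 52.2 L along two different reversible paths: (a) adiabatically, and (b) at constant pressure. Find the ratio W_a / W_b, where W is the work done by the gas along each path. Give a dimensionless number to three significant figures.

Path (a) adiabatic: W = P₁V₁(1 − (V₁/V₂)^(γ−1))/(γ−1) → W_a/(P₁V₁) = 0.7761.
Path (b) isobaric: W = P₁(V₂ − V₁) → W_b/(P₁V₁) = 1.983.
W_a / W_b = 0.7761 / 1.983 = 0.3914.

W_a / W_b ≈ 0.391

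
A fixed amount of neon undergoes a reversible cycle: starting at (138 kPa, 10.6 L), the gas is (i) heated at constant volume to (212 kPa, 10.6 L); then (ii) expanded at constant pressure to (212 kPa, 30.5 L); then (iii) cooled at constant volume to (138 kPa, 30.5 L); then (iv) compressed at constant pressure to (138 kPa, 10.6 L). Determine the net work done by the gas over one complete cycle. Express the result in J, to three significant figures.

Constant-volume legs do no work.
W(ii) = (212)(30.5 − 10.6) = 4219 J; W(iv) = (138)(10.6 − 30.5) = -2746 J.
W_net = 4219 − 2746 = 1473 J (the clockwise enclosed area).

W_net ≈ 1470 J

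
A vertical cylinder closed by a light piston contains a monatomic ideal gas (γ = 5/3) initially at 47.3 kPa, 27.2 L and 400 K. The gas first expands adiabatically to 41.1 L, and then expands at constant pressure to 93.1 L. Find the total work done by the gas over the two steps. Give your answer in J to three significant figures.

W_total ≈ 1700 J

Step 1 (adiabatic): W = (P₁V₁ − P₂V₂)/(γ−1) = (1287 − 977)/0.667 = 464.3 J.
After step 1: P = 23.77 kPa, V = 41.1 L, T = 303.8 K.
Step 2 (isobaric): W = PΔV = (23.77 kPa)(93.1 − 41.1 L) = 1236 J.
W_total = 464.3 + 1236 = 1700 J.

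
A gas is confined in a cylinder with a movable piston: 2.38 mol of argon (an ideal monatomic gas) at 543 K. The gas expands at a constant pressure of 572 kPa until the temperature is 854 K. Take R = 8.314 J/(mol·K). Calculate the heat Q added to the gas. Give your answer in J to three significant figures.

Q ≈ 15400 J

Isobaric: W = nRΔT = (2.38)(8.314)(311) = 6154 J.
ΔU = nCᵥΔT with Cᵥ = 3R/2: ΔU = (2.38)(12.47)(311) = 9231 J.
Q = ΔU + W = 9231 + 6154 = 15385 J.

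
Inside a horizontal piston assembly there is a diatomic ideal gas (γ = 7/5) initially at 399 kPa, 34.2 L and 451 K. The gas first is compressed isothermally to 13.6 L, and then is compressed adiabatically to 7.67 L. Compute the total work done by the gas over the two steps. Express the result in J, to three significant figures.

W_total ≈ -21400 J

Step 1 (isothermal): W = P₁V₁ ln(V₂/V₁) = (13646) ln(13.6/34.2) = -12584 J.
After step 1: P = 1003 kPa, V = 13.6 L, T = 451 K.
Step 2 (adiabatic): W = (P₁V₁ − P₂V₂)/(γ−1) = (13646 − 17159)/0.4 = -8783 J.
W_total = -12584 − 8783 = -21367 J.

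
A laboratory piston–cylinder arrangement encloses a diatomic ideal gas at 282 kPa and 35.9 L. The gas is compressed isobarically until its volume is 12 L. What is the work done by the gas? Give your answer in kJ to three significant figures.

W ≈ -6.74 kJ

Isobaric: W = P ΔV.
W = (282 kPa)(12 − 35.9 L) = (282)(-23.9) = -6740 J.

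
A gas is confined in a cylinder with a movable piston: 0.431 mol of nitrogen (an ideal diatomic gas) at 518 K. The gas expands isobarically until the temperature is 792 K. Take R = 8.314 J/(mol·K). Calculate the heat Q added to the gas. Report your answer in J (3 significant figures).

Q ≈ 3440 J

Isobaric: W = nRΔT = (0.431)(8.314)(274) = 981.8 J.
ΔU = nCᵥΔT with Cᵥ = 5R/2: ΔU = (0.431)(20.79)(274) = 2455 J.
Q = ΔU + W = 2455 + 981.8 = 3436 J.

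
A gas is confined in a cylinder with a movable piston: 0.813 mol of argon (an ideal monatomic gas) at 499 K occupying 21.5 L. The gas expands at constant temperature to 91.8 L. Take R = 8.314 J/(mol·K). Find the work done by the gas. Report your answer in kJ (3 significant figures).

Isothermal: W = nRT ln(V₂/V₁).
W = (0.813)(8.314)(499) × ln(91.8/21.5)
  = 3373 × 1.452
W_by_gas = 4896 J.

W ≈ 4.90 kJ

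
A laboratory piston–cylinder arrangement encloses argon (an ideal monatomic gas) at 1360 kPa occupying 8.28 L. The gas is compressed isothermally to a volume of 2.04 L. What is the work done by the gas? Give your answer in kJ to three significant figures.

Isothermal: W = nRT ln(V₂/V₁) = P₁V₁ ln(V₂/V₁).
P₁V₁ = (1360 kPa)(8.28 L) = 11261 J.
W = 11261 × ln(2.04/8.28) = 11261 × -1.401
W_by_gas = -15775 J.

W ≈ -15.8 kJ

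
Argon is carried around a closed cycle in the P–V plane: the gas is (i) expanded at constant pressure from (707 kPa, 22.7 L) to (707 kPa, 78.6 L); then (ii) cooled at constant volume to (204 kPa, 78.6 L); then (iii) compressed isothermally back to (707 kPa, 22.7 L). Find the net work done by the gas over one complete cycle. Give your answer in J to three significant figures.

Leg (i): W = PΔV = (707)(78.6 − 22.7) = 39521 J.
Leg (ii): W = 0.
Leg (iii): W = PᵢVᵢ ln(V_f/Vᵢ) = (16034) ln(22.7/78.6) = -19915 J.
W_net = 39521 − 19915 = 19606 J.

W_net ≈ 19600 J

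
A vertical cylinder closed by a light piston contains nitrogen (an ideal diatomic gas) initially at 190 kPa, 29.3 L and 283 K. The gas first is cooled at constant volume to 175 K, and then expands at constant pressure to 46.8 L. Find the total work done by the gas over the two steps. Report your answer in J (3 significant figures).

W_total ≈ 2060 J

Step 1 (isochoric): W = 0 (constant volume).
After step 1: P = 117.5 kPa (V unchanged).
Step 2 (isobaric): W = PΔV = (117.5 kPa)(46.8 − 29.3 L) = 2056 J.
W_total = 0 + 2056 = 2056 J.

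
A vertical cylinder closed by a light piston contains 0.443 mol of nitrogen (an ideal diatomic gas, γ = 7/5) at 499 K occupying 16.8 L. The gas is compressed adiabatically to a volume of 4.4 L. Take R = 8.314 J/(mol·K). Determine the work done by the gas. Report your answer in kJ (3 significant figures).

W ≈ -3.26 kJ

Adiabatic: TV^(γ−1) = const with γ = 7/5.
T₂ = T₁ (V₁/V₂)^(γ−1) = 499 × (16.8/4.4)^0.4 = 499 × 1.709 = 852.8 K.
W_by = nCᵥ(T₁ − T₂) = (0.443)(20.79)(499 − 852.8) = -3258 J.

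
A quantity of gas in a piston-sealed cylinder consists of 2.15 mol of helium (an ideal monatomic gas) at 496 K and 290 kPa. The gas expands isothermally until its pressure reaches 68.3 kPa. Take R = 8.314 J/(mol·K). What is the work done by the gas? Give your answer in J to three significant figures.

W ≈ 12800 J

Isothermal process: W = nRT ln(V₂/V₁) = nRT ln(P₁/P₂).
W = (2.15)(8.314)(496) × ln(290/68.3)
  = 8866 × ln(4.246) = 8866 × 1.446
W_by_gas = 12820 J.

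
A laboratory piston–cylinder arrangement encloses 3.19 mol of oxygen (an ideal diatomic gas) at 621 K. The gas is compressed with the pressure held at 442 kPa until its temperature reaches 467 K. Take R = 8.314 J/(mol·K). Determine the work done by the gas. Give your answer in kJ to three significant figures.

Isobaric: W = P ΔV = nR ΔT.
W = (3.19)(8.314)(467 − 621) = -4084 J.

W ≈ -4.08 kJ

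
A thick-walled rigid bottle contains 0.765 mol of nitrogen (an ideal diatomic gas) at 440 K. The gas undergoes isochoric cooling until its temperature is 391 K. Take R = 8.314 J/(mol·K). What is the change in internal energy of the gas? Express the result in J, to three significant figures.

Constant volume ⇒ W = 0, so Q = ΔU = nCᵥΔT with Cᵥ = 5R/2 = 20.79 J/(mol·K).
ΔU = (0.765)(20.79)(391 − 440) = -779.1 J.

ΔU ≈ -779 J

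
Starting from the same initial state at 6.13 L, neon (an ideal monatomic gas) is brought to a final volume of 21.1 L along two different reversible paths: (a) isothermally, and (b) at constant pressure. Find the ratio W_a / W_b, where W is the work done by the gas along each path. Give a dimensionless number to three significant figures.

Path (a) isothermal: W = P₁V₁ ln(V₂/V₁) → W_a/(P₁V₁) = 1.236.
Path (b) isobaric: W = P₁(V₂ − V₁) → W_b/(P₁V₁) = 2.442.
W_a / W_b = 1.236 / 2.442 = 0.5062.

W_a / W_b ≈ 0.506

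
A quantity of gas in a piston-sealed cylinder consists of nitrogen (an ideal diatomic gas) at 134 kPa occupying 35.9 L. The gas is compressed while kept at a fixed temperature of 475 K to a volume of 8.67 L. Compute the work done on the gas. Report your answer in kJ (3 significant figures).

W ≈ 6.84 kJ

Isothermal: W = nRT ln(V₂/V₁) = P₁V₁ ln(V₂/V₁).
P₁V₁ = (134 kPa)(35.9 L) = 4811 J.
W = 4811 × ln(8.67/35.9) = 4811 × -1.421
W_by_gas = -6835 J; work on gas = −W_by = 6835 J.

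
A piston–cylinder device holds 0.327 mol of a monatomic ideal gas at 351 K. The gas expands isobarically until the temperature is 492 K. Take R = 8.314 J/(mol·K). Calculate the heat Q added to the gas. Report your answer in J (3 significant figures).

Isobaric: W = nRΔT = (0.327)(8.314)(141) = 383.3 J.
ΔU = nCᵥΔT with Cᵥ = 3R/2: ΔU = (0.327)(12.47)(141) = 575 J.
Q = ΔU + W = 575 + 383.3 = 958.3 J.

Q ≈ 958 J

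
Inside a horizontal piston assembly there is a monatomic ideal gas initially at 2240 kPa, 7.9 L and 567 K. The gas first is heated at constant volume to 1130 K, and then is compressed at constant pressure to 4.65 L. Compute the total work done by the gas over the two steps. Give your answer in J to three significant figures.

Step 1 (isochoric): W = 0 (constant volume).
After step 1: P = 4464 kPa (V unchanged).
Step 2 (isobaric): W = PΔV = (4464 kPa)(4.65 − 7.9 L) = -14509 J.
W_total = 0 − 14509 = -14509 J.

W_total ≈ -14500 J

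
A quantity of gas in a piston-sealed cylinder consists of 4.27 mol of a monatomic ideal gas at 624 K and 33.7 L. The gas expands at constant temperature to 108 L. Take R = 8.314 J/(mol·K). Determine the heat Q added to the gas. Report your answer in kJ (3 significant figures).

Q ≈ 25.8 kJ

Isothermal ⇒ ΔU = 0, so Q = W = nRT ln(V₂/V₁).
Q = (4.27)(8.314)(624) ln(108/33.7) = 22152 × 1.165 = 25800 J.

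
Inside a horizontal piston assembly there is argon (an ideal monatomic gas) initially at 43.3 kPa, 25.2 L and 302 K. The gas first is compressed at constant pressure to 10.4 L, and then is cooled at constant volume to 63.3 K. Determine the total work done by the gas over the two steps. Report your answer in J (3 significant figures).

Step 1 (isobaric): W = PΔV = (43.3 kPa)(10.4 − 25.2 L) = -640.8 J.
Step 2 (isochoric): W = 0 (constant volume).
W_total = -640.8 + 0 = -640.8 J.

W_total ≈ -641 J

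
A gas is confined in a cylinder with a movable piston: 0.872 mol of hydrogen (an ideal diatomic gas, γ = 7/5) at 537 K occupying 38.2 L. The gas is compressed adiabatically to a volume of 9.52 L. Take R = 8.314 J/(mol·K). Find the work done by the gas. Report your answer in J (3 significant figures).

Adiabatic: TV^(γ−1) = const with γ = 7/5.
T₂ = T₁ (V₁/V₂)^(γ−1) = 537 × (38.2/9.52)^0.4 = 537 × 1.743 = 936.1 K.
W_by = nCᵥ(T₁ − T₂) = (0.872)(20.79)(537 − 936.1) = -7234 J.

W ≈ -7230 J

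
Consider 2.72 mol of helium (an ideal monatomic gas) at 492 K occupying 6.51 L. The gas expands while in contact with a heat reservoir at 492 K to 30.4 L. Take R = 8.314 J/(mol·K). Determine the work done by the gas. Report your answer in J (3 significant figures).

Isothermal: W = nRT ln(V₂/V₁).
W = (2.72)(8.314)(492) × ln(30.4/6.51)
  = 11126 × 1.541
W_by_gas = 17147 J.

W ≈ 17100 J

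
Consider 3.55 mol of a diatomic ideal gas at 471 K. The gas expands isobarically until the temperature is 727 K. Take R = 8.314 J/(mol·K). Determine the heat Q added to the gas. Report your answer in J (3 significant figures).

Isobaric: W = nRΔT = (3.55)(8.314)(256) = 7556 J.
ΔU = nCᵥΔT with Cᵥ = 5R/2: ΔU = (3.55)(20.79)(256) = 18889 J.
Q = ΔU + W = 18889 + 7556 = 26445 J.

Q ≈ 26400 J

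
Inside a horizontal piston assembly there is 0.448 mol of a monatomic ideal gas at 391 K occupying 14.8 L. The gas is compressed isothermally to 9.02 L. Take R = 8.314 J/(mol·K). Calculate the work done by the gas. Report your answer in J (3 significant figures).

Isothermal: W = nRT ln(V₂/V₁).
W = (0.448)(8.314)(391) × ln(9.02/14.8)
  = 1456 × -0.4952
W_by_gas = -721.2 J.

W ≈ -721 J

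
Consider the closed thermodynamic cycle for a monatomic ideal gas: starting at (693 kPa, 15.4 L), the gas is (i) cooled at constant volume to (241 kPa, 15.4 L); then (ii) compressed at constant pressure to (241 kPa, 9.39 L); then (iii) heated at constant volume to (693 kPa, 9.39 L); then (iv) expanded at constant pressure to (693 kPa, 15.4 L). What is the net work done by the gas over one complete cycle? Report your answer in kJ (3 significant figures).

Constant-volume legs do no work.
W(ii) = (241)(9.39 − 15.4) = -1448 J; W(iv) = (693)(15.4 − 9.39) = 4165 J.
W_net = -1448 + 4165 = 2717 J (the clockwise enclosed area).

W_net ≈ 2.72 kJ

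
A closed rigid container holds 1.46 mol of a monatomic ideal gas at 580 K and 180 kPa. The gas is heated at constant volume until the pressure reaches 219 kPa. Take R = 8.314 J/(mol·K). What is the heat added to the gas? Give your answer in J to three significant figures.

Constant volume ⇒ W = 0, so Q = ΔU = nCᵥΔT with Cᵥ = 3R/2 = 12.47 J/(mol·K).
At constant V, T₂/T₁ = P₂/P₁ ⇒ ΔT = T₁(P₂/P₁ − 1) = 580·(219/180 − 1) = 125.7 K.
ΔU = (1.46)(12.47)(125.7) = 2288 J.

Q ≈ 2290 J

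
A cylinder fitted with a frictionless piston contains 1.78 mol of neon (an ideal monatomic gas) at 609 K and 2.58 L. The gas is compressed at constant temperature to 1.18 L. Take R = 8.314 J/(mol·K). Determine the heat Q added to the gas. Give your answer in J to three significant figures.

Isothermal ⇒ ΔU = 0, so Q = W = nRT ln(V₂/V₁).
Q = (1.78)(8.314)(609) ln(1.18/2.58) = 9013 × -0.7823 = -7050 J.

Q ≈ -7050 J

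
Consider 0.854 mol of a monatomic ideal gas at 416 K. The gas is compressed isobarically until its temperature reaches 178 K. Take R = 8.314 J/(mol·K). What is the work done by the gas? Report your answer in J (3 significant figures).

Isobaric: W = P ΔV = nR ΔT.
W = (0.854)(8.314)(178 − 416) = -1690 J.

W ≈ -1690 J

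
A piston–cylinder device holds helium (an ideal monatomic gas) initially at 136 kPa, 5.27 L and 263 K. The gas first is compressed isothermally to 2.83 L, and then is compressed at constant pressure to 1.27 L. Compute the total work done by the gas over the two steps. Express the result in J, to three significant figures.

Step 1 (isothermal): W = P₁V₁ ln(V₂/V₁) = (716.7) ln(2.83/5.27) = -445.6 J.
After step 1: P = 253.3 kPa, V = 2.83 L, T = 263 K.
Step 2 (isobaric): W = PΔV = (253.3 kPa)(1.27 − 2.83 L) = -395.1 J.
W_total = -445.6 − 395.1 = -840.7 J.

W_total ≈ -841 J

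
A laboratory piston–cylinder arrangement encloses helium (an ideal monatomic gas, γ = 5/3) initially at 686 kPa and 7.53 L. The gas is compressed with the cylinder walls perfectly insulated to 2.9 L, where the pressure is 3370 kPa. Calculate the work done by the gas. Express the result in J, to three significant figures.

Adiabatic: W = (P₁V₁ − P₂V₂)/(γ − 1) with γ = 5/3.
P₁V₁ = 5166 J, P₂V₂ = 9773 J.
W = (5166 − 9773) / 0.6667 = -6911 J.

W ≈ -6910 J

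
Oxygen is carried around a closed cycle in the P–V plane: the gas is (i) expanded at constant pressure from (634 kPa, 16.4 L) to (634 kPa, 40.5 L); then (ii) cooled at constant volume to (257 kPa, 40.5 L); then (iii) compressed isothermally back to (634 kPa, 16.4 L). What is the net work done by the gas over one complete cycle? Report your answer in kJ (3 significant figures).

Leg (i): W = PΔV = (634)(40.5 − 16.4) = 15279 J.
Leg (ii): W = 0.
Leg (iii): W = PᵢVᵢ ln(V_f/Vᵢ) = (10408) ln(16.4/40.5) = -9409 J.
W_net = 15279 − 9409 = 5870 J.

W_net ≈ 5.87 kJ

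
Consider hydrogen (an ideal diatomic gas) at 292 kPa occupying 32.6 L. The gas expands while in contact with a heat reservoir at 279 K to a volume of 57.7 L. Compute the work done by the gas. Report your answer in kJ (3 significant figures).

W ≈ 5.43 kJ

Isothermal: W = nRT ln(V₂/V₁) = P₁V₁ ln(V₂/V₁).
P₁V₁ = (292 kPa)(32.6 L) = 9519 J.
W = 9519 × ln(57.7/32.6) = 9519 × 0.5709
W_by_gas = 5435 J.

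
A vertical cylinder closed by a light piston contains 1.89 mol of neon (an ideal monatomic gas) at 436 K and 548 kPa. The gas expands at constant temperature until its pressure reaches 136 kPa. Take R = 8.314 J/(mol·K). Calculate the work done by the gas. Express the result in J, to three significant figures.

W ≈ 9550 J

Isothermal process: W = nRT ln(V₂/V₁) = nRT ln(P₁/P₂).
W = (1.89)(8.314)(436) × ln(548/136)
  = 6851 × ln(4.029) = 6851 × 1.394
W_by_gas = 9548 J.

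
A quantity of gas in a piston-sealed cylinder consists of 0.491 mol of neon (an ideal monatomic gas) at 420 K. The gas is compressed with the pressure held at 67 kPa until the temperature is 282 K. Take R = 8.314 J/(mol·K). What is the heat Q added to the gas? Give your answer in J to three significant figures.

Isobaric: W = nRΔT = (0.491)(8.314)(-138) = -563.3 J.
ΔU = nCᵥΔT with Cᵥ = 3R/2: ΔU = (0.491)(12.47)(-138) = -845 J.
Q = ΔU + W = -845 − 563.3 = -1408 J.

Q ≈ -1410 J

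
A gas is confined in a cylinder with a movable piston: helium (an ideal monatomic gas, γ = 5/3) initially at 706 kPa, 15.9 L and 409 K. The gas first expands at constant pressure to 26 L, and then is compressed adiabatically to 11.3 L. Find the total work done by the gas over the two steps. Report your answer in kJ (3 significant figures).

Step 1 (isobaric): W = PΔV = (706 kPa)(26 − 15.9 L) = 7131 J.
After step 1: P = 706 kPa, V = 26 L, T = 668.8 K.
Step 2 (adiabatic): W = (P₁V₁ − P₂V₂)/(γ−1) = (18356 − 31992)/0.667 = -20454 J.
W_total = 7131 − 20454 = -13323 J.

W_total ≈ -13.3 kJ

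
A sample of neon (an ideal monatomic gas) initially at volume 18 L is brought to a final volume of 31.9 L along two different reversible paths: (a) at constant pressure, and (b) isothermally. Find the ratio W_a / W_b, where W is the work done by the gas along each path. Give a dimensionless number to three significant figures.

W_a / W_b ≈ 1.35

Path (a) isobaric: W = P₁(V₂ − V₁) → W_a/(P₁V₁) = 0.7722.
Path (b) isothermal: W = P₁V₁ ln(V₂/V₁) → W_b/(P₁V₁) = 0.5722.
W_a / W_b = 0.7722 / 0.5722 = 1.349.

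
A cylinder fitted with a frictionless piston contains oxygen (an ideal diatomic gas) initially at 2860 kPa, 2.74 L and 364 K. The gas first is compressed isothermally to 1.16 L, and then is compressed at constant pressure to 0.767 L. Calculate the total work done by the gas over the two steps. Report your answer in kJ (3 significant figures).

Step 1 (isothermal): W = P₁V₁ ln(V₂/V₁) = (7836) ln(1.16/2.74) = -6736 J.
After step 1: P = 6756 kPa, V = 1.16 L, T = 364 K.
Step 2 (isobaric): W = PΔV = (6756 kPa)(0.767 − 1.16 L) = -2655 J.
W_total = -6736 − 2655 = -9391 J.

W_total ≈ -9.39 kJ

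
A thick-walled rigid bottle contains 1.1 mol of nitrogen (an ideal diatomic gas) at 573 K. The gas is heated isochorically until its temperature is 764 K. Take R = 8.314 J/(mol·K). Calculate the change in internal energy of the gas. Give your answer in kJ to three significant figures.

ΔU ≈ 4.37 kJ

Constant volume ⇒ W = 0, so Q = ΔU = nCᵥΔT with Cᵥ = 5R/2 = 20.79 J/(mol·K).
ΔU = (1.1)(20.79)(764 − 573) = 4367 J.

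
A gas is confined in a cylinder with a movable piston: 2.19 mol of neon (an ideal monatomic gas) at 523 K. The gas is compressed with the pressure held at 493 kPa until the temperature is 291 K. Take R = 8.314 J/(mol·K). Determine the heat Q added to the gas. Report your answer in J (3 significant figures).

Q ≈ -10600 J

Isobaric: W = nRΔT = (2.19)(8.314)(-232) = -4224 J.
ΔU = nCᵥΔT with Cᵥ = 3R/2: ΔU = (2.19)(12.47)(-232) = -6336 J.
Q = ΔU + W = -6336 − 4224 = -10560 J.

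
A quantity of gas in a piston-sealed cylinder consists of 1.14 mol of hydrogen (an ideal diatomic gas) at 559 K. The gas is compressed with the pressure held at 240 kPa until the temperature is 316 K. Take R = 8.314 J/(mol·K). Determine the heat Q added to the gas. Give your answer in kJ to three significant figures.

Isobaric: W = nRΔT = (1.14)(8.314)(-243) = -2303 J.
ΔU = nCᵥΔT with Cᵥ = 5R/2: ΔU = (1.14)(20.79)(-243) = -5758 J.
Q = ΔU + W = -5758 − 2303 = -8061 J.

Q ≈ -8.06 kJ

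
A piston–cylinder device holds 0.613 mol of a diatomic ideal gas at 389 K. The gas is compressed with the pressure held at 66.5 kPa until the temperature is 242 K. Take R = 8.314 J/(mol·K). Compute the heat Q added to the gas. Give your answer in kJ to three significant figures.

Isobaric: W = nRΔT = (0.613)(8.314)(-147) = -749.2 J.
ΔU = nCᵥΔT with Cᵥ = 5R/2: ΔU = (0.613)(20.79)(-147) = -1873 J.
Q = ΔU + W = -1873 − 749.2 = -2622 J.

Q ≈ -2.62 kJ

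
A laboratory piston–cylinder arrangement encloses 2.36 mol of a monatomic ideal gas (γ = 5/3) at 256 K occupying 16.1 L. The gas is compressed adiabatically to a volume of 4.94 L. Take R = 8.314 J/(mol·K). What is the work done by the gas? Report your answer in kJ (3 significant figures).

W ≈ -9.03 kJ

Adiabatic: TV^(γ−1) = const with γ = 5/3.
T₂ = T₁ (V₁/V₂)^(γ−1) = 256 × (16.1/4.94)^0.667 = 256 × 2.198 = 562.7 K.
W_by = nCᵥ(T₁ − T₂) = (2.36)(12.47)(256 − 562.7) = -9028 J.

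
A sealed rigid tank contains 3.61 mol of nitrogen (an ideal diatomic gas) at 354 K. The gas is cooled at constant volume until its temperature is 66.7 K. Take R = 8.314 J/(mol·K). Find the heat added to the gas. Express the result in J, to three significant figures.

Constant volume ⇒ W = 0, so Q = ΔU = nCᵥΔT with Cᵥ = 5R/2 = 20.79 J/(mol·K).
ΔU = (3.61)(20.79)(66.7 − 354) = -21557 J.

Q ≈ -21600 J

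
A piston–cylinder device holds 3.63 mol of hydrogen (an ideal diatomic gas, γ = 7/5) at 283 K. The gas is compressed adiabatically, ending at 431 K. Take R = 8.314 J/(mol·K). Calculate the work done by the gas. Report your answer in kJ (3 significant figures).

W ≈ -11.2 kJ

Adiabatic ⇒ Q = 0, so W_by = −ΔU = nCᵥ(T₁ − T₂).
Cᵥ = 5R/2 = 20.79 J/(mol·K).
W = (3.63)(20.79)(283 − 431) = -11167 J.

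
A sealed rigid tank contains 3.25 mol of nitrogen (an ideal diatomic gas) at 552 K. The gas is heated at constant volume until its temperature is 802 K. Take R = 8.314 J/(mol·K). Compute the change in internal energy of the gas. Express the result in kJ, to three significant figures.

Constant volume ⇒ W = 0, so Q = ΔU = nCᵥΔT with Cᵥ = 5R/2 = 20.79 J/(mol·K).
ΔU = (3.25)(20.79)(802 − 552) = 16888 J.

ΔU ≈ 16.9 kJ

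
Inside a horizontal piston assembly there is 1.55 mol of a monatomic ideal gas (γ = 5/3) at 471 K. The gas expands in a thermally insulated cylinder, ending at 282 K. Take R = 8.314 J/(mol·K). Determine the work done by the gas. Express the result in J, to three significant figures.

W ≈ 3650 J

Adiabatic ⇒ Q = 0, so W_by = −ΔU = nCᵥ(T₁ − T₂).
Cᵥ = 3R/2 = 12.47 J/(mol·K).
W = (1.55)(12.47)(471 − 282) = 3653 J.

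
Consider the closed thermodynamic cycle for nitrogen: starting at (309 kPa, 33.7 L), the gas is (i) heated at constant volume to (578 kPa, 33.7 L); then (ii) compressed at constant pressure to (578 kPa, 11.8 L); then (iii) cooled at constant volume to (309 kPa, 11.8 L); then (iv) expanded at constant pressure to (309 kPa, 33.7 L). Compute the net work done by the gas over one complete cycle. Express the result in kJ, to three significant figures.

W_net ≈ -5.89 kJ

Constant-volume legs do no work.
W(ii) = (578)(11.8 − 33.7) = -12658 J; W(iv) = (309)(33.7 − 11.8) = 6767 J.
W_net = -12658 + 6767 = -5891 J (the counter-clockwise enclosed area).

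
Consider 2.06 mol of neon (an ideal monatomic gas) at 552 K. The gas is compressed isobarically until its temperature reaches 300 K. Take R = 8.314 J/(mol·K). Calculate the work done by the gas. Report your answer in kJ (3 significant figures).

Isobaric: W = P ΔV = nR ΔT.
W = (2.06)(8.314)(300 − 552) = -4316 J.

W ≈ -4.32 kJ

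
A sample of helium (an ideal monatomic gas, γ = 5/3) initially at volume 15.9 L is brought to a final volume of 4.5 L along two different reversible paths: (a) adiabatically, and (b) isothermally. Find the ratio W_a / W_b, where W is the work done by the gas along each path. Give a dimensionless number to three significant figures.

W_a / W_b ≈ 1.57

Path (a) adiabatic: W = P₁V₁(1 − (V₁/V₂)^(γ−1))/(γ−1) → W_a/(P₁V₁) = -1.98.
Path (b) isothermal: W = P₁V₁ ln(V₂/V₁) → W_b/(P₁V₁) = -1.262.
W_a / W_b = -1.98 / -1.262 = 1.568.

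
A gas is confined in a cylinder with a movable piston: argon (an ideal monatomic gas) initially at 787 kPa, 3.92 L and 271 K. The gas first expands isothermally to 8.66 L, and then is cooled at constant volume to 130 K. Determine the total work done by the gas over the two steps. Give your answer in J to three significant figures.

W_total ≈ 2450 J

Step 1 (isothermal): W = P₁V₁ ln(V₂/V₁) = (3085) ln(8.66/3.92) = 2445 J.
Step 2 (isochoric): W = 0 (constant volume).
W_total = 2445 + 0 = 2445 J.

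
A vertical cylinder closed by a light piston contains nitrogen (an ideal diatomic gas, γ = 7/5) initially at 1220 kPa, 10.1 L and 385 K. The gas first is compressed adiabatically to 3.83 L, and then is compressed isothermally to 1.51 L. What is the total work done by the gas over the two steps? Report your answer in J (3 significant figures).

W_total ≈ -31500 J

Step 1 (adiabatic): W = (P₁V₁ − P₂V₂)/(γ−1) = (12322 − 18161)/0.4 = -14597 J.
After step 1: P = 4742 kPa, V = 3.83 L, T = 567.4 K.
Step 2 (isothermal): W = P₁V₁ ln(V₂/V₁) = (18161) ln(1.51/3.83) = -16903 J.
W_total = -14597 − 16903 = -31500 J.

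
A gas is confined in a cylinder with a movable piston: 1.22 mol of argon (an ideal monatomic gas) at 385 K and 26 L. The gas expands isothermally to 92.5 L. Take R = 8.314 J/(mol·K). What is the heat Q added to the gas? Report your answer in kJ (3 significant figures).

Isothermal ⇒ ΔU = 0, so Q = W = nRT ln(V₂/V₁).
Q = (1.22)(8.314)(385) ln(92.5/26) = 3905 × 1.269 = 4956 J.

Q ≈ 4.96 kJ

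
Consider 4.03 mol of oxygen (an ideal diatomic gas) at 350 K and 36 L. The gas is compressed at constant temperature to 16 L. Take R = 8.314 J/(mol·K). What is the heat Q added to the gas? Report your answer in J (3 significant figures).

Q ≈ -9510 J

Isothermal ⇒ ΔU = 0, so Q = W = nRT ln(V₂/V₁).
Q = (4.03)(8.314)(350) ln(16/36) = 11727 × -0.8109 = -9510 J.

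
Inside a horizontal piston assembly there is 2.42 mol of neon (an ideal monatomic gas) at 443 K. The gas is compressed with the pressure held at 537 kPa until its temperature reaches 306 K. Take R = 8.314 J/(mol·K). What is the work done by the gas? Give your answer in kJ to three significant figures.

W ≈ -2.76 kJ

Isobaric: W = P ΔV = nR ΔT.
W = (2.42)(8.314)(306 − 443) = -2756 J.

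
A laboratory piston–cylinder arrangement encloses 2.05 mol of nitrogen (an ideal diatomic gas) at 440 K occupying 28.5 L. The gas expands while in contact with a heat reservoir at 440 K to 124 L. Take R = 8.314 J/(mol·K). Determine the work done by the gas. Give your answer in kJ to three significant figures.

W ≈ 11.0 kJ

Isothermal: W = nRT ln(V₂/V₁).
W = (2.05)(8.314)(440) × ln(124/28.5)
  = 7499 × 1.47
W_by_gas = 11027 J.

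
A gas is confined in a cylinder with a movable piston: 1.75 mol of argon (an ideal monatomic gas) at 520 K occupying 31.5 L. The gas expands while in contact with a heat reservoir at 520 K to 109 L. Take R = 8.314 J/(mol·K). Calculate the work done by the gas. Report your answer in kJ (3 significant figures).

W ≈ 9.39 kJ

Isothermal: W = nRT ln(V₂/V₁).
W = (1.75)(8.314)(520) × ln(109/31.5)
  = 7566 × 1.241
W_by_gas = 9392 J.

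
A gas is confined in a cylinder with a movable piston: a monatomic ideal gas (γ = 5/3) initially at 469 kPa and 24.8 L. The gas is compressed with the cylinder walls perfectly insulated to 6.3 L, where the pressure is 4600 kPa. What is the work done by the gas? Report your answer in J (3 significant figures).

W ≈ -26000 J

Adiabatic: W = (P₁V₁ − P₂V₂)/(γ − 1) with γ = 5/3.
P₁V₁ = 11631 J, P₂V₂ = 28980 J.
W = (11631 − 28980) / 0.6667 = -26023 J.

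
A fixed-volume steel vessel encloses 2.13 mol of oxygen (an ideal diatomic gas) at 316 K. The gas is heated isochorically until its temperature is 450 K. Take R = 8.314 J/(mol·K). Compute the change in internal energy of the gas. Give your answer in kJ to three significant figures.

Constant volume ⇒ W = 0, so Q = ΔU = nCᵥΔT with Cᵥ = 5R/2 = 20.79 J/(mol·K).
ΔU = (2.13)(20.79)(450 − 316) = 5932 J.

ΔU ≈ 5.93 kJ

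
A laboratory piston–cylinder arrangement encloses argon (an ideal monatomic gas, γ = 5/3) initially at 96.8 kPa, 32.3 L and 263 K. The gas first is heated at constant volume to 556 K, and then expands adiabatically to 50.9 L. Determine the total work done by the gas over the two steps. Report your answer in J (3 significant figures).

Step 1 (isochoric): W = 0 (constant volume).
After step 1: P = 204.6 kPa (V unchanged).
Step 2 (adiabatic): W = (P₁V₁ − P₂V₂)/(γ−1) = (6610 − 4881)/0.667 = 2593 J.
W_total = 0 + 2593 = 2593 J.

W_total ≈ 2590 J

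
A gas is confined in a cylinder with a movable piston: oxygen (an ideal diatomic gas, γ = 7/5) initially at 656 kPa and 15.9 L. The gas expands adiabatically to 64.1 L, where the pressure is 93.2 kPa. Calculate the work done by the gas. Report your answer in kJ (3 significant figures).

Adiabatic: W = (P₁V₁ − P₂V₂)/(γ − 1) with γ = 7/5.
P₁V₁ = 10430 J, P₂V₂ = 5974 J.
W = (10430 − 5974) / 0.4 = 11141 J.

W ≈ 11.1 kJ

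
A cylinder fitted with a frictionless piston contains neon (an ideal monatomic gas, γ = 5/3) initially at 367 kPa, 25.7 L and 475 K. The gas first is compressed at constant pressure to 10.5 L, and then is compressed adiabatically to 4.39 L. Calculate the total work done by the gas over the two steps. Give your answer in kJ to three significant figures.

Step 1 (isobaric): W = PΔV = (367 kPa)(10.5 − 25.7 L) = -5578 J.
After step 1: P = 367 kPa, V = 10.5 L, T = 194.1 K.
Step 2 (adiabatic): W = (P₁V₁ − P₂V₂)/(γ−1) = (3854 − 6892)/0.667 = -4558 J.
W_total = -5578 − 4558 = -10136 J.

W_total ≈ -10.1 kJ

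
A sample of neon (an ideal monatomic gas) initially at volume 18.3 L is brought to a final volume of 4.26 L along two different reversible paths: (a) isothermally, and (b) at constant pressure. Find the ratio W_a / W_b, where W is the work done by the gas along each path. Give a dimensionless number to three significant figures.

Path (a) isothermal: W = P₁V₁ ln(V₂/V₁) → W_a/(P₁V₁) = -1.458.
Path (b) isobaric: W = P₁(V₂ − V₁) → W_b/(P₁V₁) = -0.7672.
W_a / W_b = -1.458 / -0.7672 = 1.9.

W_a / W_b ≈ 1.90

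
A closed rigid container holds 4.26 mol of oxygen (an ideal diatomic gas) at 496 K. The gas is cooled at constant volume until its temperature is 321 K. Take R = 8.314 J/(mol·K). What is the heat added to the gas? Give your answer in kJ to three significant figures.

Q ≈ -15.5 kJ

Constant volume ⇒ W = 0, so Q = ΔU = nCᵥΔT with Cᵥ = 5R/2 = 20.79 J/(mol·K).
ΔU = (4.26)(20.79)(321 − 496) = -15495 J.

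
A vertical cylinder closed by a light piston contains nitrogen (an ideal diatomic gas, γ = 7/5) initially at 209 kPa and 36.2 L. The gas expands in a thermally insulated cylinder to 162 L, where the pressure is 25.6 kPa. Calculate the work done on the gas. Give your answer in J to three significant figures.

Adiabatic: W = (P₁V₁ − P₂V₂)/(γ − 1) with γ = 7/5.
P₁V₁ = 7566 J, P₂V₂ = 4147 J.
W = (7566 − 4147) / 0.4 = 8547 J.
Work on gas = −W_by = -8547 J.

W ≈ -8550 J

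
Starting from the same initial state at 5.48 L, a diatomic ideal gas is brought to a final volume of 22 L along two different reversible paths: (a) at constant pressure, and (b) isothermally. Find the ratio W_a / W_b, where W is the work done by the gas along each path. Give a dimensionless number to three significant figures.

W_a / W_b ≈ 2.17

Path (a) isobaric: W = P₁(V₂ − V₁) → W_a/(P₁V₁) = 3.015.
Path (b) isothermal: W = P₁V₁ ln(V₂/V₁) → W_b/(P₁V₁) = 1.39.
W_a / W_b = 3.015 / 1.39 = 2.169.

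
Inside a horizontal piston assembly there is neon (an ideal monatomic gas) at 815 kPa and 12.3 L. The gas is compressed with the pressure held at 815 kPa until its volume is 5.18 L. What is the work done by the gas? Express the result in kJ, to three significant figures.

Isobaric: W = P ΔV.
W = (815 kPa)(5.18 − 12.3 L) = (815)(-7.12) = -5803 J.

W ≈ -5.80 kJ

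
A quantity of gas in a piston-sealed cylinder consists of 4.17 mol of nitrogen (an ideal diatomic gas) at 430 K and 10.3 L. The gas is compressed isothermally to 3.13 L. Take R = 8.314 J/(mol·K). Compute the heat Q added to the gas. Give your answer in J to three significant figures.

Isothermal ⇒ ΔU = 0, so Q = W = nRT ln(V₂/V₁).
Q = (4.17)(8.314)(430) ln(3.13/10.3) = 14908 × -1.191 = -17757 J.

Q ≈ -17800 J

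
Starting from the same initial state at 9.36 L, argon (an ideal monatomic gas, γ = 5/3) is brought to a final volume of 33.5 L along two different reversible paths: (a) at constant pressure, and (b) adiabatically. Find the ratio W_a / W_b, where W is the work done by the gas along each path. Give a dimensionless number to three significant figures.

W_a / W_b ≈ 3.00

Path (a) isobaric: W = P₁(V₂ − V₁) → W_a/(P₁V₁) = 2.579.
Path (b) adiabatic: W = P₁V₁(1 − (V₁/V₂)^(γ−1))/(γ−1) → W_b/(P₁V₁) = 0.8589.
W_a / W_b = 2.579 / 0.8589 = 3.003.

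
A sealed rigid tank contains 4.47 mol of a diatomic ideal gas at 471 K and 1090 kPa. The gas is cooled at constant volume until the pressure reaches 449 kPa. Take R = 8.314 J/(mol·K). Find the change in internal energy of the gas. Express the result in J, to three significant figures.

Constant volume ⇒ W = 0, so Q = ΔU = nCᵥΔT with Cᵥ = 5R/2 = 20.79 J/(mol·K).
At constant V, T₂/T₁ = P₂/P₁ ⇒ ΔT = T₁(P₂/P₁ − 1) = 471·(449/1090 − 1) = -277 K.
ΔU = (4.47)(20.79)(-277) = -25734 J.

ΔU ≈ -25700 J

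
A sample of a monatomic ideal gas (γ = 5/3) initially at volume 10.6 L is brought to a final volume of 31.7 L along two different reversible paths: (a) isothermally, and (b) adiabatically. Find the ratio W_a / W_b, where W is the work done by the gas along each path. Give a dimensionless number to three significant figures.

Path (a) isothermal: W = P₁V₁ ln(V₂/V₁) → W_a/(P₁V₁) = 1.095.
Path (b) adiabatic: W = P₁V₁(1 − (V₁/V₂)^(γ−1))/(γ−1) → W_b/(P₁V₁) = 0.7774.
W_a / W_b = 1.095 / 0.7774 = 1.409.

W_a / W_b ≈ 1.41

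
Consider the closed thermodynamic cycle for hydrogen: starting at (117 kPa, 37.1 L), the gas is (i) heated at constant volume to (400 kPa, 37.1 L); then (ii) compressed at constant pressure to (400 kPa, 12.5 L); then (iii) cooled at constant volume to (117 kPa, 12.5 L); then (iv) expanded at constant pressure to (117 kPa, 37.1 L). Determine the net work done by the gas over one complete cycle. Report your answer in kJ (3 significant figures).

W_net ≈ -6.96 kJ

Constant-volume legs do no work.
W(ii) = (400)(12.5 − 37.1) = -9840 J; W(iv) = (117)(37.1 − 12.5) = 2878 J.
W_net = -9840 + 2878 = -6962 J (the counter-clockwise enclosed area).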